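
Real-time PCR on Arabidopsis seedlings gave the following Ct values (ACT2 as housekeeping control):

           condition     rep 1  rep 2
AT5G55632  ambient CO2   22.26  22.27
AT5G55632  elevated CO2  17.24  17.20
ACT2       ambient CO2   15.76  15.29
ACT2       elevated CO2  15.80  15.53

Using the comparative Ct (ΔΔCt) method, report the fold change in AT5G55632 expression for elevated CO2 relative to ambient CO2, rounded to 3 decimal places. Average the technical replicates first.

36.378

Mean Ct: AT5G55632 ambient CO2 22.265; AT5G55632 elevated CO2 17.220; ACT2 ambient CO2 15.525; ACT2 elevated CO2 15.665
ΔCt(ambient CO2) = 22.265 − 15.525 = 6.740
ΔCt(elevated CO2) = 17.220 − 15.665 = 1.555
ΔΔCt = 1.555 − 6.740 = -5.185
Fold change = 2^(−(-5.185)) = 2^5.185 = 36.3781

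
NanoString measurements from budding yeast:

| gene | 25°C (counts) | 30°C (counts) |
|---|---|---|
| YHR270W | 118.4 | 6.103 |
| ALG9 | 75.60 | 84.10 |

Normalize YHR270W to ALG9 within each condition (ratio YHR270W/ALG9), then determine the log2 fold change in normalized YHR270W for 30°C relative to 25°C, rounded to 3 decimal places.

YHR270W/ALG9 (25°C) = 118.4 / 75.60 = 1.5661
YHR270W/ALG9 (30°C) = 6.103 / 84.10 = 0.072568
Fold change = 0.072568 / 1.5661 = 0.0463
log2(0.0463) = -4.4317

-4.432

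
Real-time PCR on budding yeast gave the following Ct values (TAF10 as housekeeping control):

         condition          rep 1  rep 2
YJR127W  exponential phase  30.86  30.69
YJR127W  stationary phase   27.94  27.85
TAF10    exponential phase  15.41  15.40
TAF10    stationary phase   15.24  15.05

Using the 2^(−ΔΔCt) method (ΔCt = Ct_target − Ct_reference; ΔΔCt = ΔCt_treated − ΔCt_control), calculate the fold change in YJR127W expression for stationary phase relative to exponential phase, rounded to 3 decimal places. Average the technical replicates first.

6.148

Mean Ct: YJR127W exponential phase 30.775; YJR127W stationary phase 27.895; TAF10 exponential phase 15.405; TAF10 stationary phase 15.145
ΔCt(exponential phase) = 30.775 − 15.405 = 15.370
ΔCt(stationary phase) = 27.895 − 15.145 = 12.750
ΔΔCt = 12.750 − 15.370 = -2.620
Fold change = 2^(−(-2.620)) = 2^2.620 = 6.1475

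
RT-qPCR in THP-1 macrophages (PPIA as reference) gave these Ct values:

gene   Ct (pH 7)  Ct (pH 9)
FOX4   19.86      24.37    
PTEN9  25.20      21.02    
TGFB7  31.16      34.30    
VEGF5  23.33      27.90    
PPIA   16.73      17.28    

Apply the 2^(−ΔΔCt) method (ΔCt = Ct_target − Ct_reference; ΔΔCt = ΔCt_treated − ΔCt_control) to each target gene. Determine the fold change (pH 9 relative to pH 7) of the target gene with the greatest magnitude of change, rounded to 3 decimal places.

26.538

FOX4: ΔΔCt = (24.37−17.28) − (19.86−16.73) = 7.09 − 3.13 = 3.96; fold change = 2^-3.96 = 0.064
PTEN9: ΔΔCt = (21.02−17.28) − (25.20−16.73) = 3.74 − 8.47 = -4.73; fold change = 2^4.73 = 26.538
TGFB7: ΔΔCt = (34.30−17.28) − (31.16−16.73) = 17.02 − 14.43 = 2.59; fold change = 2^-2.59 = 0.166
VEGF5: ΔΔCt = (27.90−17.28) − (23.33−16.73) = 10.62 − 6.60 = 4.02; fold change = 2^-4.02 = 0.062
PTEN9 has the largest |ΔΔCt| = 4.73.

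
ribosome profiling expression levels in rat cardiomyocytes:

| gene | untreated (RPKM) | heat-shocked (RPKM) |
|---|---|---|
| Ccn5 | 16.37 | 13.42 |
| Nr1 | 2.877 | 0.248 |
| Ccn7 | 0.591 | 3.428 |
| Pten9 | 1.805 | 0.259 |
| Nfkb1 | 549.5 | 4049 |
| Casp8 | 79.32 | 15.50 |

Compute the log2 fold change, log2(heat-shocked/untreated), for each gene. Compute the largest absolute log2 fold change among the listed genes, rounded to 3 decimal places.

3.536

log2(13.42/16.37) = -0.287  (Ccn5)
log2(0.248/2.877) = -3.536  (Nr1)
log2(3.428/0.591) = 2.536  (Ccn7)
log2(0.259/1.805) = -2.801  (Pten9)
log2(4049/549.5) = 2.881  (Nfkb1)
log2(15.50/79.32) = -2.355  (Casp8)
The largest magnitude belongs to Nr1.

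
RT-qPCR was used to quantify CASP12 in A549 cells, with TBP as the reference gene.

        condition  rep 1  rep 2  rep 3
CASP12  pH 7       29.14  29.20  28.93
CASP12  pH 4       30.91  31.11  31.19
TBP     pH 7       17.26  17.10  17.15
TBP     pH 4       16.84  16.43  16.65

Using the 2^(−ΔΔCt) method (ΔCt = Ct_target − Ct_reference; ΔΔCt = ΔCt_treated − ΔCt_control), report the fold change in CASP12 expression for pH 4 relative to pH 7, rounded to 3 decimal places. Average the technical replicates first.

Mean Ct: CASP12 pH 7 29.090; CASP12 pH 4 31.070; TBP pH 7 17.170; TBP pH 4 16.640
ΔCt(pH 7) = 29.090 − 17.170 = 11.920
ΔCt(pH 4) = 31.070 − 16.640 = 14.430
ΔΔCt = 14.430 − 11.920 = 2.510
Fold change = 2^(−2.510) = 0.1756

0.176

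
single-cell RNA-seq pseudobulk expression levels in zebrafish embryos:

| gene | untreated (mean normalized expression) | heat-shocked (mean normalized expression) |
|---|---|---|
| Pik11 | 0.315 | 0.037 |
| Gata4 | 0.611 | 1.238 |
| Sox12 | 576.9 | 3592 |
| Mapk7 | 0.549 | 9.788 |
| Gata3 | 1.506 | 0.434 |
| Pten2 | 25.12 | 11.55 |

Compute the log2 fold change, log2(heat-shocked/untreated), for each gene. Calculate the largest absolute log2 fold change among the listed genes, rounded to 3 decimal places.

log2(0.037/0.315) = -3.090  (Pik11)
log2(1.238/0.611) = 1.019  (Gata4)
log2(3592/576.9) = 2.638  (Sox12)
log2(9.788/0.549) = 4.156  (Mapk7)
log2(0.434/1.506) = -1.795  (Gata3)
log2(11.55/25.12) = -1.121  (Pten2)
The largest magnitude belongs to Mapk7.

4.156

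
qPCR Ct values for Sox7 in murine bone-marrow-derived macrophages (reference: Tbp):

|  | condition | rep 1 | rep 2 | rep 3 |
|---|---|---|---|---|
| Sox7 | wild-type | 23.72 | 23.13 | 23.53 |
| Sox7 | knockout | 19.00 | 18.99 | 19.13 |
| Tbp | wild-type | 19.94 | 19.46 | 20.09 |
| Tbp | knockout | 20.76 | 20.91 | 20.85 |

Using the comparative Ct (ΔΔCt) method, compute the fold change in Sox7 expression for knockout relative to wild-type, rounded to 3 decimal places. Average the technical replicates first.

43.111

Mean Ct: Sox7 wild-type 23.460; Sox7 knockout 19.040; Tbp wild-type 19.830; Tbp knockout 20.840
ΔCt(wild-type) = 23.460 − 19.830 = 3.630
ΔCt(knockout) = 19.040 − 20.840 = -1.800
ΔΔCt = -1.800 − 3.630 = -5.430
Fold change = 2^(−(-5.430)) = 2^5.430 = 43.1115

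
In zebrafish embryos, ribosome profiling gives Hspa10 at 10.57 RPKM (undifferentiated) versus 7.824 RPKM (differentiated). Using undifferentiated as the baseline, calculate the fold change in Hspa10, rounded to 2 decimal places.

0.74

Fold change = 7.824 / 10.57 = 0.740
Hspa10 is downregulated.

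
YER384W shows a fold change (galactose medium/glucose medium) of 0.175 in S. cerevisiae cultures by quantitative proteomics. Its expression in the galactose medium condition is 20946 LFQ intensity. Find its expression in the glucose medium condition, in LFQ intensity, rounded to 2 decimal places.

glucose medium expression = 20946 / 0.175 = 119691.43

119691.43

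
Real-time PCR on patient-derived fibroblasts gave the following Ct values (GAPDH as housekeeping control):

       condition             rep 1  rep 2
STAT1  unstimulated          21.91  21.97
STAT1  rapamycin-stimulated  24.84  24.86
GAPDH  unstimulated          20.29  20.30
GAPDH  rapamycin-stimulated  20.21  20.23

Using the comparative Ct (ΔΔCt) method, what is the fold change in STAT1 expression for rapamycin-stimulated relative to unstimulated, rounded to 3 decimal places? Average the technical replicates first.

Mean Ct: STAT1 unstimulated 21.940; STAT1 rapamycin-stimulated 24.850; GAPDH unstimulated 20.295; GAPDH rapamycin-stimulated 20.220
ΔCt(unstimulated) = 21.940 − 20.295 = 1.645
ΔCt(rapamycin-stimulated) = 24.850 − 20.220 = 4.630
ΔΔCt = 4.630 − 1.645 = 2.985
Fold change = 2^(−2.985) = 0.1263

0.126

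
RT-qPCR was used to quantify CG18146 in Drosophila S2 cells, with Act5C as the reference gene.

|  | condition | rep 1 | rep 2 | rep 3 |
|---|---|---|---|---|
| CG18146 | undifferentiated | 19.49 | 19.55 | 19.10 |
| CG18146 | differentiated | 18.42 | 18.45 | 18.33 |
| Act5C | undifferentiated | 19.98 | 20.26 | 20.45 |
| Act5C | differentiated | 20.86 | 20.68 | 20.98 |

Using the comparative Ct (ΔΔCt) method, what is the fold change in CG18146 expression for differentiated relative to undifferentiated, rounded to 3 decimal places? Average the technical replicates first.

3.010

Mean Ct: CG18146 undifferentiated 19.380; CG18146 differentiated 18.400; Act5C undifferentiated 20.230; Act5C differentiated 20.840
ΔCt(undifferentiated) = 19.380 − 20.230 = -0.850
ΔCt(differentiated) = 18.400 − 20.840 = -2.440
ΔΔCt = -2.440 − (-0.850) = -1.590
Fold change = 2^(−(-1.590)) = 2^1.590 = 3.0105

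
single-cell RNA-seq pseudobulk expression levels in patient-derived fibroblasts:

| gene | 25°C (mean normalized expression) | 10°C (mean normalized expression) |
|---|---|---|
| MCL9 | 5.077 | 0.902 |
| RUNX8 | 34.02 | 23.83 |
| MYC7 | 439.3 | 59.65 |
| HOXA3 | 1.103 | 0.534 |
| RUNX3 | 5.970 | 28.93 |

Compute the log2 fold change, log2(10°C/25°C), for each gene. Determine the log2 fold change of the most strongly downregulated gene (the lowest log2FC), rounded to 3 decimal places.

log2(0.902/5.077) = -2.493  (MCL9)
log2(23.83/34.02) = -0.514  (RUNX8)
log2(59.65/439.3) = -2.881  (MYC7)
log2(0.534/1.103) = -1.047  (HOXA3)
log2(28.93/5.970) = 2.277  (RUNX3)
MYC7 is most strongly downregulated.

-2.881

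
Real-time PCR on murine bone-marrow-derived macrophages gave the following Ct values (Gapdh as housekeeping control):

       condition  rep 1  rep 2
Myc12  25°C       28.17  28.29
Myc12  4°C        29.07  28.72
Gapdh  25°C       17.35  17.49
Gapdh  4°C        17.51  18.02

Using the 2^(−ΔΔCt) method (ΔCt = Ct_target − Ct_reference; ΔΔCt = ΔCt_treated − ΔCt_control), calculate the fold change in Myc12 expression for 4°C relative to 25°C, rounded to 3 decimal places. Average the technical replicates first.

0.801

Mean Ct: Myc12 25°C 28.230; Myc12 4°C 28.895; Gapdh 25°C 17.420; Gapdh 4°C 17.765
ΔCt(25°C) = 28.230 − 17.420 = 10.810
ΔCt(4°C) = 28.895 − 17.765 = 11.130
ΔΔCt = 11.130 − 10.810 = 0.320
Fold change = 2^(−0.320) = 0.8011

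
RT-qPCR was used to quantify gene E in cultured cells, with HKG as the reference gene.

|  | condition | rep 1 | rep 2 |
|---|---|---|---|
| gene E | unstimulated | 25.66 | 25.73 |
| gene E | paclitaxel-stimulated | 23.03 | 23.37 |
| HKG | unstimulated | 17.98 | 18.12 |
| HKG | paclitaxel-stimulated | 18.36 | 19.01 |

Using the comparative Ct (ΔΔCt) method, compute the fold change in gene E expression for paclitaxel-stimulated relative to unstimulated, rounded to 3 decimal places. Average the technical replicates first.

8.754

Mean Ct: gene E unstimulated 25.695; gene E paclitaxel-stimulated 23.200; HKG unstimulated 18.050; HKG paclitaxel-stimulated 18.685
ΔCt(unstimulated) = 25.695 − 18.050 = 7.645
ΔCt(paclitaxel-stimulated) = 23.200 − 18.685 = 4.515
ΔΔCt = 4.515 − 7.645 = -3.130
Fold change = 2^(−(-3.130)) = 2^3.130 = 8.7543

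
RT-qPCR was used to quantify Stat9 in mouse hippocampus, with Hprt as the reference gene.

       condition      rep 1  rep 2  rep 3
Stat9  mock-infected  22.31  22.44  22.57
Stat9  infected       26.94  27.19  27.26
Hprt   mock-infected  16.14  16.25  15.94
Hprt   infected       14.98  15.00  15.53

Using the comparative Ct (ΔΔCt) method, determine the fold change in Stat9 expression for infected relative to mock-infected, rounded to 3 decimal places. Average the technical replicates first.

0.020

Mean Ct: Stat9 mock-infected 22.440; Stat9 infected 27.130; Hprt mock-infected 16.110; Hprt infected 15.170
ΔCt(mock-infected) = 22.440 − 16.110 = 6.330
ΔCt(infected) = 27.130 − 15.170 = 11.960
ΔΔCt = 11.960 − 6.330 = 5.630
Fold change = 2^(−5.630) = 0.0202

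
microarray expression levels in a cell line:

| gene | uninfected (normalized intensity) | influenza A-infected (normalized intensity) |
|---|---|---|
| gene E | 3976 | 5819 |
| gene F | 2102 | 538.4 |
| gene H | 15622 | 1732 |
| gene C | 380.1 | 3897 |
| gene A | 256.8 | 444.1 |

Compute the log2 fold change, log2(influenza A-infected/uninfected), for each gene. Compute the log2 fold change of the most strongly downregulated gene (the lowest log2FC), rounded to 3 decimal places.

-3.173

log2(5819/3976) = 0.549  (gene E)
log2(538.4/2102) = -1.965  (gene F)
log2(1732/15622) = -3.173  (gene H)
log2(3897/380.1) = 3.358  (gene C)
log2(444.1/256.8) = 0.790  (gene A)
gene H is most strongly downregulated.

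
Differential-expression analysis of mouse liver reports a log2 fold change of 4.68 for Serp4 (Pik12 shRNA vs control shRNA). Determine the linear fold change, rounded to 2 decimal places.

Fold change = 2^(4.68) = 25.634

25.63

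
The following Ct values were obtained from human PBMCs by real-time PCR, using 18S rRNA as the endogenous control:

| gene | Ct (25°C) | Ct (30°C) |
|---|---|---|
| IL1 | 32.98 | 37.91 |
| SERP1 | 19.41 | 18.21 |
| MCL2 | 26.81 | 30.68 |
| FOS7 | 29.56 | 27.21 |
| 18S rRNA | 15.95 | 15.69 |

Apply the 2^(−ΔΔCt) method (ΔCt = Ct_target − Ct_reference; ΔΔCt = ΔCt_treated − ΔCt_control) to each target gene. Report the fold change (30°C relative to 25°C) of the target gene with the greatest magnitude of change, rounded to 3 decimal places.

0.027

IL1: ΔΔCt = (37.91−15.69) − (32.98−15.95) = 22.22 − 17.03 = 5.19; fold change = 2^-5.19 = 0.027
SERP1: ΔΔCt = (18.21−15.69) − (19.41−15.95) = 2.52 − 3.46 = -0.94; fold change = 2^0.94 = 1.919
MCL2: ΔΔCt = (30.68−15.69) − (26.81−15.95) = 14.99 − 10.86 = 4.13; fold change = 2^-4.13 = 0.057
FOS7: ΔΔCt = (27.21−15.69) − (29.56−15.95) = 11.52 − 13.61 = -2.09; fold change = 2^2.09 = 4.257
IL1 has the largest |ΔΔCt| = 5.19.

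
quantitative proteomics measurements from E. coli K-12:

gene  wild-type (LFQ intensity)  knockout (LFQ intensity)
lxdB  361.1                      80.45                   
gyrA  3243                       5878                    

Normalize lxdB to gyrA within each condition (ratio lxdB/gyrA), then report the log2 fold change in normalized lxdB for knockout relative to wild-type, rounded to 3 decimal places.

-3.024

lxdB/gyrA (wild-type) = 361.1 / 3243 = 0.11135
lxdB/gyrA (knockout) = 80.45 / 5878 = 0.013687
Fold change = 0.013687 / 0.11135 = 0.1229
log2(0.1229) = -3.0242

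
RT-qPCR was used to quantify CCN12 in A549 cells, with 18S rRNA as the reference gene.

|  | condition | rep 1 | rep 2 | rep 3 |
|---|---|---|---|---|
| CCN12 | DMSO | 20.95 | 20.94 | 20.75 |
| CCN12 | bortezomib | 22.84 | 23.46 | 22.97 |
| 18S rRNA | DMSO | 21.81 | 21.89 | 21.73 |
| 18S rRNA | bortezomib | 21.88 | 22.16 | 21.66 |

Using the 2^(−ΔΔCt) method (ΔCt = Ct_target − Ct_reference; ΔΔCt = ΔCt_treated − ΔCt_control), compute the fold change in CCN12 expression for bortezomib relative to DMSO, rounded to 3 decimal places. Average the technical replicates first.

Mean Ct: CCN12 DMSO 20.880; CCN12 bortezomib 23.090; 18S rRNA DMSO 21.810; 18S rRNA bortezomib 21.900
ΔCt(DMSO) = 20.880 − 21.810 = -0.930
ΔCt(bortezomib) = 23.090 − 21.900 = 1.190
ΔΔCt = 1.190 − (-0.930) = 2.120
Fold change = 2^(−2.120) = 0.2300

0.230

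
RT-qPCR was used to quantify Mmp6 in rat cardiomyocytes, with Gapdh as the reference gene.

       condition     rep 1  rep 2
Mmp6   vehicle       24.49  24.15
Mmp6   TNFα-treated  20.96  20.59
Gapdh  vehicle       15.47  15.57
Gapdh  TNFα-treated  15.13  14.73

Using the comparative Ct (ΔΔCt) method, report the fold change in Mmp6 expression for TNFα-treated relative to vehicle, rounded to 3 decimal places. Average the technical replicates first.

7.754

Mean Ct: Mmp6 vehicle 24.320; Mmp6 TNFα-treated 20.775; Gapdh vehicle 15.520; Gapdh TNFα-treated 14.930
ΔCt(vehicle) = 24.320 − 15.520 = 8.800
ΔCt(TNFα-treated) = 20.775 − 14.930 = 5.845
ΔΔCt = 5.845 − 8.800 = -2.955
Fold change = 2^(−(-2.955)) = 2^2.955 = 7.7543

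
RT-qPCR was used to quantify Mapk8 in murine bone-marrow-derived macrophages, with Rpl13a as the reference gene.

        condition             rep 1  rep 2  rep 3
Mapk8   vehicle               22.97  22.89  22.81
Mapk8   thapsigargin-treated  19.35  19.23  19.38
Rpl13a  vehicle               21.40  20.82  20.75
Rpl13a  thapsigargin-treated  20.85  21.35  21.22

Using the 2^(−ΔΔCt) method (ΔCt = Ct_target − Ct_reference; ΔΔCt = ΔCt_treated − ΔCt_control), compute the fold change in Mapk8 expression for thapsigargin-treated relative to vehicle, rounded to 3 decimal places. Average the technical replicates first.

13.177

Mean Ct: Mapk8 vehicle 22.890; Mapk8 thapsigargin-treated 19.320; Rpl13a vehicle 20.990; Rpl13a thapsigargin-treated 21.140
ΔCt(vehicle) = 22.890 − 20.990 = 1.900
ΔCt(thapsigargin-treated) = 19.320 − 21.140 = -1.820
ΔΔCt = -1.820 − 1.900 = -3.720
Fold change = 2^(−(-3.720)) = 2^3.720 = 13.1775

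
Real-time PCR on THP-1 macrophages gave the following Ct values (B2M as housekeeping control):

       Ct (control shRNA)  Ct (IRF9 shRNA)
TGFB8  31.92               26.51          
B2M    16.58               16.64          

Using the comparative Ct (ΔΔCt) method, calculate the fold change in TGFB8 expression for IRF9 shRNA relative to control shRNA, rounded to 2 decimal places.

ΔCt(control shRNA) = 31.920 − 16.580 = 15.340
ΔCt(IRF9 shRNA) = 26.510 − 16.640 = 9.870
ΔΔCt = 9.870 − 15.340 = -5.470
Fold change = 2^(−(-5.470)) = 2^5.470 = 44.324

44.32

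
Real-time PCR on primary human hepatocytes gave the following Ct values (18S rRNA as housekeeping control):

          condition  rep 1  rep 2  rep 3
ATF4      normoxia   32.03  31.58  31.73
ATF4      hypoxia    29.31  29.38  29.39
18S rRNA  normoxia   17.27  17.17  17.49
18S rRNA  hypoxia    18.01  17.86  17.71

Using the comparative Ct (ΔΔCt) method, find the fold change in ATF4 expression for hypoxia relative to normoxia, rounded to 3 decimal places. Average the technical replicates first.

Mean Ct: ATF4 normoxia 31.780; ATF4 hypoxia 29.360; 18S rRNA normoxia 17.310; 18S rRNA hypoxia 17.860
ΔCt(normoxia) = 31.780 − 17.310 = 14.470
ΔCt(hypoxia) = 29.360 − 17.860 = 11.500
ΔΔCt = 11.500 − 14.470 = -2.970
Fold change = 2^(−(-2.970)) = 2^2.970 = 7.8354

7.835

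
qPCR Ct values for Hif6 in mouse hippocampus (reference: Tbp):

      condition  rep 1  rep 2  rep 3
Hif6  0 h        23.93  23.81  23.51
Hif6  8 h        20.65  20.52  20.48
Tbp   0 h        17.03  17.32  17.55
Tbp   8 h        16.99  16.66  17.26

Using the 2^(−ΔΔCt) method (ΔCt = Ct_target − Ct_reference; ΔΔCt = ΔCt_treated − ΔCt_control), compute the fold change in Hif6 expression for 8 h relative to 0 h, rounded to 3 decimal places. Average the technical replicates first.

Mean Ct: Hif6 0 h 23.750; Hif6 8 h 20.550; Tbp 0 h 17.300; Tbp 8 h 16.970
ΔCt(0 h) = 23.750 − 17.300 = 6.450
ΔCt(8 h) = 20.550 − 16.970 = 3.580
ΔΔCt = 3.580 − 6.450 = -2.870
Fold change = 2^(−(-2.870)) = 2^2.870 = 7.3107

7.311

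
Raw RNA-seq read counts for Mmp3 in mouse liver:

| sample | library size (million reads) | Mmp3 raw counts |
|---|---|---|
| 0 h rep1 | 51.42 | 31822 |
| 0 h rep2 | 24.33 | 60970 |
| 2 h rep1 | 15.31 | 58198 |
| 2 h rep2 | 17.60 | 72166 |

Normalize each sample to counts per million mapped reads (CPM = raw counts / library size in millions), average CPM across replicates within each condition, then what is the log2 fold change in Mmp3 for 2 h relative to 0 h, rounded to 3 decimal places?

1.338

CPM(0 h rep1) = 31822 / 51.42 = 618.8643
CPM(0 h rep2) = 60970 / 24.33 = 2505.9597
CPM(2 h rep1) = 58198 / 15.31 = 3801.3063
CPM(2 h rep2) = 72166 / 17.60 = 4100.3409
mean CPM(0 h) = 1562.4120; mean CPM(2 h) = 3950.8236
Fold change = 3950.8236 / 1562.4120 = 2.52867
log2(2.52867) = 1.3384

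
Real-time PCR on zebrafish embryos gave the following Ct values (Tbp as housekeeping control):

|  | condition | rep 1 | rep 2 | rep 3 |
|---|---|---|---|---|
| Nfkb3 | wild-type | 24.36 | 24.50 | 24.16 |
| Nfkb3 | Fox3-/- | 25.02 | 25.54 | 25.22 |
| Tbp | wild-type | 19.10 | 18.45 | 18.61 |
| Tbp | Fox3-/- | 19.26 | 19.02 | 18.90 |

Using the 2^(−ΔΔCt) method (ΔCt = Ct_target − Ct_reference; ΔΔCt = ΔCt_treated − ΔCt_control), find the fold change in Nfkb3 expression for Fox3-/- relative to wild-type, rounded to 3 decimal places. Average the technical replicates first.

Mean Ct: Nfkb3 wild-type 24.340; Nfkb3 Fox3-/- 25.260; Tbp wild-type 18.720; Tbp Fox3-/- 19.060
ΔCt(wild-type) = 24.340 − 18.720 = 5.620
ΔCt(Fox3-/-) = 25.260 − 19.060 = 6.200
ΔΔCt = 6.200 − 5.620 = 0.580
Fold change = 2^(−0.580) = 0.6690

0.669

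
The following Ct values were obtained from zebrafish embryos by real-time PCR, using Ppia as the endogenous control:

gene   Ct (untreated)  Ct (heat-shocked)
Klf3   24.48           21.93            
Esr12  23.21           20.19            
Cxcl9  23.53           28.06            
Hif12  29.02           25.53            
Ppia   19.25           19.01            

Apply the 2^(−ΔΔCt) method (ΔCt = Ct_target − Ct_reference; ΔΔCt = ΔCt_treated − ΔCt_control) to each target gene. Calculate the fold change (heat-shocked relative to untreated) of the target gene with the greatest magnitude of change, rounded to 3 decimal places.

0.037

Klf3: ΔΔCt = (21.93−19.01) − (24.48−19.25) = 2.92 − 5.23 = -2.31; fold change = 2^2.31 = 4.959
Esr12: ΔΔCt = (20.19−19.01) − (23.21−19.25) = 1.18 − 3.96 = -2.78; fold change = 2^2.78 = 6.869
Cxcl9: ΔΔCt = (28.06−19.01) − (23.53−19.25) = 9.05 − 4.28 = 4.77; fold change = 2^-4.77 = 0.037
Hif12: ΔΔCt = (25.53−19.01) − (29.02−19.25) = 6.52 − 9.77 = -3.25; fold change = 2^3.25 = 9.514
Cxcl9 has the largest |ΔΔCt| = 4.77.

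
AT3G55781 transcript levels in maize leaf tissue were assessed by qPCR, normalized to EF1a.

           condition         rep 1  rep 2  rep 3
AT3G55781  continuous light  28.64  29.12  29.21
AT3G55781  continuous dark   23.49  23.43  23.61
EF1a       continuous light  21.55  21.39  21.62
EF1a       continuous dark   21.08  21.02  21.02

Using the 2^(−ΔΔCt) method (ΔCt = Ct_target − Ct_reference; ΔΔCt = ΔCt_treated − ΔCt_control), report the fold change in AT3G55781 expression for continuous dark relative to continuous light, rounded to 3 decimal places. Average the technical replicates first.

Mean Ct: AT3G55781 continuous light 28.990; AT3G55781 continuous dark 23.510; EF1a continuous light 21.520; EF1a continuous dark 21.040
ΔCt(continuous light) = 28.990 − 21.520 = 7.470
ΔCt(continuous dark) = 23.510 − 21.040 = 2.470
ΔΔCt = 2.470 − 7.470 = -5.000
Fold change = 2^(−(-5.000)) = 2^5.000 = 32.0000

32.000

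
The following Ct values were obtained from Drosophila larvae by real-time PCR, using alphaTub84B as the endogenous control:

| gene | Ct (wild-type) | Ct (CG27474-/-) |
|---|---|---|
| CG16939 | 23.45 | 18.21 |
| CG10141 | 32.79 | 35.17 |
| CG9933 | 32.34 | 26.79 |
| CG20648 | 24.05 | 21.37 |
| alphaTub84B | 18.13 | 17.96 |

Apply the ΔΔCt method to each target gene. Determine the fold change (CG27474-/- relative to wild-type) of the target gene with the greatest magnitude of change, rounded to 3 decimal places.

41.643

CG16939: ΔΔCt = (18.21−17.96) − (23.45−18.13) = 0.25 − 5.32 = -5.07; fold change = 2^5.07 = 33.591
CG10141: ΔΔCt = (35.17−17.96) − (32.79−18.13) = 17.21 − 14.66 = 2.55; fold change = 2^-2.55 = 0.171
CG9933: ΔΔCt = (26.79−17.96) − (32.34−18.13) = 8.83 − 14.21 = -5.38; fold change = 2^5.38 = 41.643
CG20648: ΔΔCt = (21.37−17.96) − (24.05−18.13) = 3.41 − 5.92 = -2.51; fold change = 2^2.51 = 5.696
CG9933 has the largest |ΔΔCt| = 5.38.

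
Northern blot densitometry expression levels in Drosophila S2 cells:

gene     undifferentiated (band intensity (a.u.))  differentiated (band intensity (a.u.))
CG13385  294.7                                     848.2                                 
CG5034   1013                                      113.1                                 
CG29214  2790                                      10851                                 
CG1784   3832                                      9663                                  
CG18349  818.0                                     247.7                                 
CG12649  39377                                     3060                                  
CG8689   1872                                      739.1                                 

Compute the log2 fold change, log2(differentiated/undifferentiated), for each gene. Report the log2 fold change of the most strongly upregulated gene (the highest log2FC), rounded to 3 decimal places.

log2(848.2/294.7) = 1.525  (CG13385)
log2(113.1/1013) = -3.163  (CG5034)
log2(10851/2790) = 1.959  (CG29214)
log2(9663/3832) = 1.334  (CG1784)
log2(247.7/818.0) = -1.724  (CG18349)
log2(3060/39377) = -3.686  (CG12649)
log2(739.1/1872) = -1.341  (CG8689)
CG29214 is most strongly upregulated.

1.959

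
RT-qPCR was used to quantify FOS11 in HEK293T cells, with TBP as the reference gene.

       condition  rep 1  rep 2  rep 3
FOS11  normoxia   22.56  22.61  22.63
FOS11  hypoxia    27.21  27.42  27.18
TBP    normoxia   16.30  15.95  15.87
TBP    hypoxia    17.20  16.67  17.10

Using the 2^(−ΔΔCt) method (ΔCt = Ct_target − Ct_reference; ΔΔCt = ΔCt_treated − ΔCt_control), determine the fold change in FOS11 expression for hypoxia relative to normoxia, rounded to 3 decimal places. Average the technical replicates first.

Mean Ct: FOS11 normoxia 22.600; FOS11 hypoxia 27.270; TBP normoxia 16.040; TBP hypoxia 16.990
ΔCt(normoxia) = 22.600 − 16.040 = 6.560
ΔCt(hypoxia) = 27.270 − 16.990 = 10.280
ΔΔCt = 10.280 − 6.560 = 3.720
Fold change = 2^(−3.720) = 0.0759

0.076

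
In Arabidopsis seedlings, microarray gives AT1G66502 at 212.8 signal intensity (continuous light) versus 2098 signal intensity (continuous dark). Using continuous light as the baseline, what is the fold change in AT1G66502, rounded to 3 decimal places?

Fold change = 2098 / 212.8 = 9.8590
AT1G66502 is upregulated.

9.859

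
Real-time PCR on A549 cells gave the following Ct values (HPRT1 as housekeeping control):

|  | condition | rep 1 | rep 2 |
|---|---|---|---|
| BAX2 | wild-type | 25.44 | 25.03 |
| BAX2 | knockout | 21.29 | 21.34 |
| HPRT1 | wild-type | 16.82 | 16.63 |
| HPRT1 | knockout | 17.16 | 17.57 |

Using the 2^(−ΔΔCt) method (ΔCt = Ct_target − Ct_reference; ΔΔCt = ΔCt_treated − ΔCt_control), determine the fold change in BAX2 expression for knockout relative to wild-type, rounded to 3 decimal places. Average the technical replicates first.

23.588

Mean Ct: BAX2 wild-type 25.235; BAX2 knockout 21.315; HPRT1 wild-type 16.725; HPRT1 knockout 17.365
ΔCt(wild-type) = 25.235 − 16.725 = 8.510
ΔCt(knockout) = 21.315 − 17.365 = 3.950
ΔΔCt = 3.950 − 8.510 = -4.560
Fold change = 2^(−(-4.560)) = 2^4.560 = 23.5883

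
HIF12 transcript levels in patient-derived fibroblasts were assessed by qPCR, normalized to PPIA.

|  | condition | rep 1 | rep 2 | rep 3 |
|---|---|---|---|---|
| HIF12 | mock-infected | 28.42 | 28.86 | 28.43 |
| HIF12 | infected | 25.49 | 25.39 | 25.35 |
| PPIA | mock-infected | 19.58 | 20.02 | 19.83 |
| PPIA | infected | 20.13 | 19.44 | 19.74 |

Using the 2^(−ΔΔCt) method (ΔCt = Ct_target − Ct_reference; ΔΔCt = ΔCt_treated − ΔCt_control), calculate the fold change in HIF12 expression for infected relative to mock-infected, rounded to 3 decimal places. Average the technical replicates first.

8.694

Mean Ct: HIF12 mock-infected 28.570; HIF12 infected 25.410; PPIA mock-infected 19.810; PPIA infected 19.770
ΔCt(mock-infected) = 28.570 − 19.810 = 8.760
ΔCt(infected) = 25.410 − 19.770 = 5.640
ΔΔCt = 5.640 − 8.760 = -3.120
Fold change = 2^(−(-3.120)) = 2^3.120 = 8.6939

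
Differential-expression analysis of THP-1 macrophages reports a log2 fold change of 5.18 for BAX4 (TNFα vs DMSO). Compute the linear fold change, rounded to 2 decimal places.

Fold change = 2^(5.18) = 36.252

36.25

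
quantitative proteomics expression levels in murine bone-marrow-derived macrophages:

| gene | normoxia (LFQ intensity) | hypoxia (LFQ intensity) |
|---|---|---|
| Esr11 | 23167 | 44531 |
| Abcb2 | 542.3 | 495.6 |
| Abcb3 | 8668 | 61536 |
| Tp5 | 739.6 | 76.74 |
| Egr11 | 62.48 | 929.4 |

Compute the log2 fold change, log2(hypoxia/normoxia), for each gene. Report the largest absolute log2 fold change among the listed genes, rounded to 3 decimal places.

log2(44531/23167) = 0.943  (Esr11)
log2(495.6/542.3) = -0.130  (Abcb2)
log2(61536/8668) = 2.828  (Abcb3)
log2(76.74/739.6) = -3.269  (Tp5)
log2(929.4/62.48) = 3.895  (Egr11)
The largest magnitude belongs to Egr11.

3.895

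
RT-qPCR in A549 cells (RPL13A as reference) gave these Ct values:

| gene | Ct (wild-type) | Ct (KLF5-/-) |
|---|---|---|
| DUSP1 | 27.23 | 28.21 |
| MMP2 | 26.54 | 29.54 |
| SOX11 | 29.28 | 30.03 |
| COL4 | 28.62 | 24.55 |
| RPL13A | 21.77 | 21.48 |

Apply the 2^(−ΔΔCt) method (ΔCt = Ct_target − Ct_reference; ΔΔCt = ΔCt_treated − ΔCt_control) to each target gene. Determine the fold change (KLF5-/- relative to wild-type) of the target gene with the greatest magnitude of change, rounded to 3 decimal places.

13.737

DUSP1: ΔΔCt = (28.21−21.48) − (27.23−21.77) = 6.73 − 5.46 = 1.27; fold change = 2^-1.27 = 0.415
MMP2: ΔΔCt = (29.54−21.48) − (26.54−21.77) = 8.06 − 4.77 = 3.29; fold change = 2^-3.29 = 0.102
SOX11: ΔΔCt = (30.03−21.48) − (29.28−21.77) = 8.55 − 7.51 = 1.04; fold change = 2^-1.04 = 0.486
COL4: ΔΔCt = (24.55−21.48) − (28.62−21.77) = 3.07 − 6.85 = -3.78; fold change = 2^3.78 = 13.737
COL4 has the largest |ΔΔCt| = 3.78.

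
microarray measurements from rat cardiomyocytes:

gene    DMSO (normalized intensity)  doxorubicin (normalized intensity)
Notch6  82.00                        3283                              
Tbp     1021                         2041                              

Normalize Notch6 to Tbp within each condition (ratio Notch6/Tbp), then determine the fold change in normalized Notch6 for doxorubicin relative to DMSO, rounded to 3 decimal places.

20.028

Notch6/Tbp (DMSO) = 82.00 / 1021 = 0.080313
Notch6/Tbp (doxorubicin) = 3283 / 2041 = 1.6085
Fold change = 1.6085 / 0.080313 = 20.0281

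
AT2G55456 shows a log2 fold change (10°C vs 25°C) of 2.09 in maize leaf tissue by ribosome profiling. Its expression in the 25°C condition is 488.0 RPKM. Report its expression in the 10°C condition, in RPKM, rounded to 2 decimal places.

Fold change = 2^(2.09) = 4.2575
10°C expression = 488.0 × 4.2575 = 2077.65

2077.65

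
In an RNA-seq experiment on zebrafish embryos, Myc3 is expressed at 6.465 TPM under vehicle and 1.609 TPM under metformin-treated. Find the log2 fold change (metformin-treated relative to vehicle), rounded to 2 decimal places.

Fold change = 1.609 / 6.465 = 0.2489
log2(0.2489) = -2.006

-2.01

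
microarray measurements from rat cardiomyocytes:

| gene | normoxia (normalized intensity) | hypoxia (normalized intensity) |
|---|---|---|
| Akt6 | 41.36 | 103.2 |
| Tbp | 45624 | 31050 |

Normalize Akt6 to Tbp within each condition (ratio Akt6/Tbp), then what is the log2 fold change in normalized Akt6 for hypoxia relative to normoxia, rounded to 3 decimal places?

1.874

Akt6/Tbp (normoxia) = 41.36 / 45624 = 0.00090654
Akt6/Tbp (hypoxia) = 103.2 / 31050 = 0.0033237
Fold change = 0.0033237 / 0.00090654 = 3.6663
log2(3.6663) = 1.8743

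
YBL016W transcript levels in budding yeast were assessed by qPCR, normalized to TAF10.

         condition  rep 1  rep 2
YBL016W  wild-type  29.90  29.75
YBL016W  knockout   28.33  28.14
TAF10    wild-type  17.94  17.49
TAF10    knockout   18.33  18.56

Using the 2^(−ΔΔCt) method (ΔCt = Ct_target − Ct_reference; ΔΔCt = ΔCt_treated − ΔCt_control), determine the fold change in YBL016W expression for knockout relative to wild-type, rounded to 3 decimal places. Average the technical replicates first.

4.993

Mean Ct: YBL016W wild-type 29.825; YBL016W knockout 28.235; TAF10 wild-type 17.715; TAF10 knockout 18.445
ΔCt(wild-type) = 29.825 − 17.715 = 12.110
ΔCt(knockout) = 28.235 − 18.445 = 9.790
ΔΔCt = 9.790 − 12.110 = -2.320
Fold change = 2^(−(-2.320)) = 2^2.320 = 4.9933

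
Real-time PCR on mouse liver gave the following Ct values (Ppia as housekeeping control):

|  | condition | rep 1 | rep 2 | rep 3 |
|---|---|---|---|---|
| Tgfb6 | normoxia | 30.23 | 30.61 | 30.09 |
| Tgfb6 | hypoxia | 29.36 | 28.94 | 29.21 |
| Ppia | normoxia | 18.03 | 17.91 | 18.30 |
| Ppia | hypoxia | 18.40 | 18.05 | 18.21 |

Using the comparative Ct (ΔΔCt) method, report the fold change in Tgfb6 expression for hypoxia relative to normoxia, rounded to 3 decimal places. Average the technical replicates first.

2.428

Mean Ct: Tgfb6 normoxia 30.310; Tgfb6 hypoxia 29.170; Ppia normoxia 18.080; Ppia hypoxia 18.220
ΔCt(normoxia) = 30.310 − 18.080 = 12.230
ΔCt(hypoxia) = 29.170 − 18.220 = 10.950
ΔΔCt = 10.950 − 12.230 = -1.280
Fold change = 2^(−(-1.280)) = 2^1.280 = 2.4284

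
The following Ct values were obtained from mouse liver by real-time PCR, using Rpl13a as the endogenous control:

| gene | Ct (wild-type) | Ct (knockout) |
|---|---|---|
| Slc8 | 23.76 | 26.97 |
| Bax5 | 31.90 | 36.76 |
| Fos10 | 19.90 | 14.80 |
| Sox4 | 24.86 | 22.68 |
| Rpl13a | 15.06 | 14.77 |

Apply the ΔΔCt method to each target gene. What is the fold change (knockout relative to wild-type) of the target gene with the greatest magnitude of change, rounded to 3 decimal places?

Slc8: ΔΔCt = (26.97−14.77) − (23.76−15.06) = 12.20 − 8.70 = 3.50; fold change = 2^-3.50 = 0.088
Bax5: ΔΔCt = (36.76−14.77) − (31.90−15.06) = 21.99 − 16.84 = 5.15; fold change = 2^-5.15 = 0.028
Fos10: ΔΔCt = (14.80−14.77) − (19.90−15.06) = 0.03 − 4.84 = -4.81; fold change = 2^4.81 = 28.051
Sox4: ΔΔCt = (22.68−14.77) − (24.86−15.06) = 7.91 − 9.80 = -1.89; fold change = 2^1.89 = 3.706
Bax5 has the largest |ΔΔCt| = 5.15.

0.028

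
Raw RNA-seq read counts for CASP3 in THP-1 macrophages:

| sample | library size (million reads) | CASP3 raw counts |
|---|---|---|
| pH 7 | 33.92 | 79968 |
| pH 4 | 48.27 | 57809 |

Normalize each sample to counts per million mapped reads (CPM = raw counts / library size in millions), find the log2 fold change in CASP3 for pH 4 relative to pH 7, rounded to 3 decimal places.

CPM(pH 7) = 79968 / 33.92 = 2357.5472
CPM(pH 4) = 57809 / 48.27 = 1197.6176
Fold change = 1197.6176 / 2357.5472 = 0.50799
log2(0.50799) = -0.9771

-0.977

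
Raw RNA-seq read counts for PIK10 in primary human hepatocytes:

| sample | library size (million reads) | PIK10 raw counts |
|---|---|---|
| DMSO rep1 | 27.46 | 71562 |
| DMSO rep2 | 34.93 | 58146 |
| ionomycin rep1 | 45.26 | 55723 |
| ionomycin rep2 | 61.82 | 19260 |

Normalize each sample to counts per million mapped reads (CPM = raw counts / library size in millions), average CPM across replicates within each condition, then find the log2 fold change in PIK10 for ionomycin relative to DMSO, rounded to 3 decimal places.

CPM(DMSO rep1) = 71562 / 27.46 = 2606.0452
CPM(DMSO rep2) = 58146 / 34.93 = 1664.6436
CPM(ionomycin rep1) = 55723 / 45.26 = 1231.1754
CPM(ionomycin rep2) = 19260 / 61.82 = 311.5497
mean CPM(DMSO) = 2135.3444; mean CPM(ionomycin) = 771.3625
Fold change = 771.3625 / 2135.3444 = 0.36124
log2(0.36124) = -1.4690

-1.469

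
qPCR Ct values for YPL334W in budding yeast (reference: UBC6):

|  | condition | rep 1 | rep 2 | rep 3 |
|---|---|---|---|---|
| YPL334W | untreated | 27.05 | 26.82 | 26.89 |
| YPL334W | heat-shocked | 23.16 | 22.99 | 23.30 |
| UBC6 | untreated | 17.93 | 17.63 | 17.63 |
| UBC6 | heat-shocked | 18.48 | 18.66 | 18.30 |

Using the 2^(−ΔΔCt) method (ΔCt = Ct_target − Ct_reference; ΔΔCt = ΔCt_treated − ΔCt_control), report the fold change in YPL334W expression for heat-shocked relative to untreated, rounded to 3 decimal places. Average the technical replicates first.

Mean Ct: YPL334W untreated 26.920; YPL334W heat-shocked 23.150; UBC6 untreated 17.730; UBC6 heat-shocked 18.480
ΔCt(untreated) = 26.920 − 17.730 = 9.190
ΔCt(heat-shocked) = 23.150 − 18.480 = 4.670
ΔΔCt = 4.670 − 9.190 = -4.520
Fold change = 2^(−(-4.520)) = 2^4.520 = 22.9433

22.943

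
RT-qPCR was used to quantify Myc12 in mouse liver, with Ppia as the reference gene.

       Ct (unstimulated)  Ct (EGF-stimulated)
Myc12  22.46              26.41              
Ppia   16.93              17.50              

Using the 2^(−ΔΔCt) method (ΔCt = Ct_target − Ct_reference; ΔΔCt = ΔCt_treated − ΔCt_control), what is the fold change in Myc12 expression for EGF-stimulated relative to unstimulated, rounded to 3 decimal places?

0.096

ΔCt(unstimulated) = 22.460 − 16.930 = 5.530
ΔCt(EGF-stimulated) = 26.410 − 17.500 = 8.910
ΔΔCt = 8.910 − 5.530 = 3.380
Fold change = 2^(−3.380) = 0.0961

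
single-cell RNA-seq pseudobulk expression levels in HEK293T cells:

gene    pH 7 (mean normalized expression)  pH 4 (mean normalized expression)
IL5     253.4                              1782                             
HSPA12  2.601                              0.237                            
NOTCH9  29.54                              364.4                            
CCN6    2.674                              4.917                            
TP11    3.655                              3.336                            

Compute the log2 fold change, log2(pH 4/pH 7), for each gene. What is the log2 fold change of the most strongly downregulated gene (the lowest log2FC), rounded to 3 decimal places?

log2(1782/253.4) = 2.814  (IL5)
log2(0.237/2.601) = -3.456  (HSPA12)
log2(364.4/29.54) = 3.625  (NOTCH9)
log2(4.917/2.674) = 0.879  (CCN6)
log2(3.336/3.655) = -0.132  (TP11)
HSPA12 is most strongly downregulated.

-3.456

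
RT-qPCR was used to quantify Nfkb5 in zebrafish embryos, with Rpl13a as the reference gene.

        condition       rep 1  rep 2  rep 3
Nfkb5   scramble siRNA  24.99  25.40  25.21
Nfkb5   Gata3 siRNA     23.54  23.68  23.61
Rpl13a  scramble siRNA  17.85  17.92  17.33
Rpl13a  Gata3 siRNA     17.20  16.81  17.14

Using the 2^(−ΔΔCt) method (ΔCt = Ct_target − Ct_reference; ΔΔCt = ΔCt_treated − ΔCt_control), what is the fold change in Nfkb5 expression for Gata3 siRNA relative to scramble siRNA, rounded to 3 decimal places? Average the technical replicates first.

1.919

Mean Ct: Nfkb5 scramble siRNA 25.200; Nfkb5 Gata3 siRNA 23.610; Rpl13a scramble siRNA 17.700; Rpl13a Gata3 siRNA 17.050
ΔCt(scramble siRNA) = 25.200 − 17.700 = 7.500
ΔCt(Gata3 siRNA) = 23.610 − 17.050 = 6.560
ΔΔCt = 6.560 − 7.500 = -0.940
Fold change = 2^(−(-0.940)) = 2^0.940 = 1.9185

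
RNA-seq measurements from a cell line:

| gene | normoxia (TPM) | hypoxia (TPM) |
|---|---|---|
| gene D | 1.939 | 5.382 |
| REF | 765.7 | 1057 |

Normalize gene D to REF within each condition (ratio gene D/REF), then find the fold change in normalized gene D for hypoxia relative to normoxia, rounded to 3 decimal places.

2.011

gene D/REF (normoxia) = 1.939 / 765.7 = 0.0025323
gene D/REF (hypoxia) = 5.382 / 1057 = 0.0050918
Fold change = 0.0050918 / 0.0025323 = 2.0107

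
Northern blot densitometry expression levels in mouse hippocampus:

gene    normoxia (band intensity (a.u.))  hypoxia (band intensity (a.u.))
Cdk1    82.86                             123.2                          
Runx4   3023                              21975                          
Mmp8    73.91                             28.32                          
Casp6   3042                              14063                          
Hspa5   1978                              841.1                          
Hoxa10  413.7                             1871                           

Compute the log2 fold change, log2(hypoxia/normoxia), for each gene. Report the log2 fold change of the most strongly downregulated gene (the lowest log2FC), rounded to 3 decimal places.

-1.384

log2(123.2/82.86) = 0.572  (Cdk1)
log2(21975/3023) = 2.862  (Runx4)
log2(28.32/73.91) = -1.384  (Mmp8)
log2(14063/3042) = 2.209  (Casp6)
log2(841.1/1978) = -1.234  (Hspa5)
log2(1871/413.7) = 2.177  (Hoxa10)
Mmp8 is most strongly downregulated.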